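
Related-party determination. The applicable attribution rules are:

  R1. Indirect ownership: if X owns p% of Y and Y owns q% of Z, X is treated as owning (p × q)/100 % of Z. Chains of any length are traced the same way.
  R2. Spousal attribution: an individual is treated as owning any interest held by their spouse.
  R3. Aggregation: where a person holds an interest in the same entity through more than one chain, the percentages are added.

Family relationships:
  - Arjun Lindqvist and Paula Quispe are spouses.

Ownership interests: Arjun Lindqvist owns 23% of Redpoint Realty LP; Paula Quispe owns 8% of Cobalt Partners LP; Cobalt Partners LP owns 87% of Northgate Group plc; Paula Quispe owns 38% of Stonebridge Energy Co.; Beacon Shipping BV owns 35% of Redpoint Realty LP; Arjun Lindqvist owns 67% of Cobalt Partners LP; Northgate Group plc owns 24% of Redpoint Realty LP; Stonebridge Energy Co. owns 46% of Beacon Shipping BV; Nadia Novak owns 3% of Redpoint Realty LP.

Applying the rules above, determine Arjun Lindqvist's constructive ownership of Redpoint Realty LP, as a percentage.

By spousal attribution (R2), Arjun Lindqvist is treated as also owning Paula Quispe's interest in Cobalt Partners LP, giving 67% + 8% = 75%.
By spousal attribution (R2), Arjun Lindqvist is treated as owning Paula Quispe's 38% interest in Stonebridge Energy Co.
Chain via Cobalt Partners LP → Northgate Group plc (R1): 75% × 87% × 24% = 15.66% of Redpoint Realty LP.
Direct interest in Redpoint Realty LP: 23%.
Chain via Stonebridge Energy Co. → Beacon Shipping BV (R1): 38% × 46% × 35% = 6.118% of Redpoint Realty LP.
Aggregating (R3): 15.66% + 23% + 6.118% = 44.778%.

44.778%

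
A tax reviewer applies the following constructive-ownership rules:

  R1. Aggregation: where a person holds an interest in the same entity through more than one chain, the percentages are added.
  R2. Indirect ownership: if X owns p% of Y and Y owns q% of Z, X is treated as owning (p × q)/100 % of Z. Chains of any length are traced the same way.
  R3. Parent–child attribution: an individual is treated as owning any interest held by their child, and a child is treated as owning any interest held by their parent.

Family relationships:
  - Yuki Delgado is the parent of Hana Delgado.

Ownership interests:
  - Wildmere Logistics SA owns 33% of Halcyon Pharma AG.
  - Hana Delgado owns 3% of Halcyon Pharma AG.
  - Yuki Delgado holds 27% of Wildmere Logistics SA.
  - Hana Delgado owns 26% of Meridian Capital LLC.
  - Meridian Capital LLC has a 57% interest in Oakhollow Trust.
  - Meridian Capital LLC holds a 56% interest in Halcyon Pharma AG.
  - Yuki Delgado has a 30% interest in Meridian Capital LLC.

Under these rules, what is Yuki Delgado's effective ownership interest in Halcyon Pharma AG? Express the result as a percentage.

By parent–child attribution (R3), Yuki Delgado is treated as also owning Hana Delgado's interest in Meridian Capital LLC, giving 30% + 26% = 56%.
By parent–child attribution (R3), Yuki Delgado is treated as owning Hana Delgado's 3% interest in Halcyon Pharma AG.
Chain via Wildmere Logistics SA (R2): 27% × 33% = 8.91% of Halcyon Pharma AG.
Chain via Meridian Capital LLC (R2): 56% × 56% = 31.36% of Halcyon Pharma AG.
Direct interest in Halcyon Pharma AG: 3%.
Aggregating (R1): 8.91% + 31.36% + 3% = 43.27%.

43.27%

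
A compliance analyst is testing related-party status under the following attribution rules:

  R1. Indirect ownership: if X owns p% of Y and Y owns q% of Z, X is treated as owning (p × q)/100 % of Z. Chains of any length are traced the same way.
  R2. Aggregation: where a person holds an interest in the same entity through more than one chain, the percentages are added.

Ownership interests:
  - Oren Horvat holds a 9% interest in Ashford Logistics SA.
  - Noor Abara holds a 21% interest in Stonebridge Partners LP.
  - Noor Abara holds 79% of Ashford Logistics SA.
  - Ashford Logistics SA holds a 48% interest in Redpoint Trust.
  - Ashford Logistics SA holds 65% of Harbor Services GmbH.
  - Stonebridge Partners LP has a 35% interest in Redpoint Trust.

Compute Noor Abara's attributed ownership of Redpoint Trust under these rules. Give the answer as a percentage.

Chain via Ashford Logistics SA (R1): 79% × 48% = 37.92% of Redpoint Trust.
Chain via Stonebridge Partners LP (R1): 21% × 35% = 7.35% of Redpoint Trust.
Aggregating (R2): 37.92% + 7.35% = 45.27%.

45.27%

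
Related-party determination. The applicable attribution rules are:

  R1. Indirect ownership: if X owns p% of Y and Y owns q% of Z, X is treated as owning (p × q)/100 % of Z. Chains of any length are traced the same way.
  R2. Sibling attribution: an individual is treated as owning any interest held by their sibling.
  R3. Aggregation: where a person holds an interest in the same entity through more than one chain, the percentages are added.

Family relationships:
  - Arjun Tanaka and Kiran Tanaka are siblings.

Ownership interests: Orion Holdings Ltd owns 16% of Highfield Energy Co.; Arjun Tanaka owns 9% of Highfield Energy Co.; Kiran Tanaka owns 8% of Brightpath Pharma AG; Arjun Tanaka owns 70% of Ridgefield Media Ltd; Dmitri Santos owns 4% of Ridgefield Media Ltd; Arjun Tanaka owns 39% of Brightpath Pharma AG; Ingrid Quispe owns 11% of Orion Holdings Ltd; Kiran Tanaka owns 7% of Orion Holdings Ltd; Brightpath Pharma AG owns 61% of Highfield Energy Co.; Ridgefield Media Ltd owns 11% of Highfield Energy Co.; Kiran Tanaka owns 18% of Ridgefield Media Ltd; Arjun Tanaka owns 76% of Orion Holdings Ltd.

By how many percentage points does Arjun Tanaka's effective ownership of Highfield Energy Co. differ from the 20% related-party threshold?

40.63

By sibling attribution (R2), Arjun Tanaka is treated as also owning Kiran Tanaka's interest in Orion Holdings Ltd, giving 76% + 7% = 83%.
By sibling attribution (R2), Arjun Tanaka is treated as also owning Kiran Tanaka's interest in Ridgefield Media Ltd, giving 70% + 18% = 88%.
By sibling attribution (R2), Arjun Tanaka is treated as also owning Kiran Tanaka's interest in Brightpath Pharma AG, giving 39% + 8% = 47%.
Chain via Orion Holdings Ltd (R1): 83% × 16% = 13.28% of Highfield Energy Co.
Chain via Ridgefield Media Ltd (R1): 88% × 11% = 9.68% of Highfield Energy Co.
Chain via Brightpath Pharma AG (R1): 47% × 61% = 28.67% of Highfield Energy Co.
Direct interest in Highfield Energy Co: 9%.
Aggregating (R3): 13.28% + 9.68% + 28.67% + 9% = 60.63%.
60.63% exceeds the 20% threshold by 40.63 percentage points.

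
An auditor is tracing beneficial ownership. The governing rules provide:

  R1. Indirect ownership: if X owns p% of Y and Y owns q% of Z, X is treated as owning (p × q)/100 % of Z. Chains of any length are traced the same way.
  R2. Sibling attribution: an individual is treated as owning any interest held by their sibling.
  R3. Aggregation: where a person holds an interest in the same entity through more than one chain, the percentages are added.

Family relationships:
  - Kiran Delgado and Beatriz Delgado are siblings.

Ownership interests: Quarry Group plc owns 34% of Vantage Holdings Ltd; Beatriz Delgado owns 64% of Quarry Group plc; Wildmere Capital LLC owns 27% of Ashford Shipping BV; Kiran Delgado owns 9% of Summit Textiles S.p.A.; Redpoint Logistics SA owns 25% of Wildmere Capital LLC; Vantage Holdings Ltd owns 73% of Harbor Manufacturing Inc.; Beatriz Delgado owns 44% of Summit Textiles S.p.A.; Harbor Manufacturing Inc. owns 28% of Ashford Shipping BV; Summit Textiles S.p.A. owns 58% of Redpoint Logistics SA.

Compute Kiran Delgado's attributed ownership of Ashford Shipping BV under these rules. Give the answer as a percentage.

6.522694%

By sibling attribution (R2), Kiran Delgado is treated as also owning Beatriz Delgado's interest in Summit Textiles S.p.A, giving 9% + 44% = 53%.
By sibling attribution (R2), Kiran Delgado is treated as owning Beatriz Delgado's 64% interest in Quarry Group plc.
Chain via Summit Textiles S.p.A. → Redpoint Logistics SA → Wildmere Capital LLC (R1): 53% × 58% × 25% × 27% = 2.07495% of Ashford Shipping BV.
Chain via Quarry Group plc → Vantage Holdings Ltd → Harbor Manufacturing Inc. (R1): 64% × 34% × 73% × 28% = 4.447744% of Ashford Shipping BV.
Aggregating (R3): 2.07495% + 4.447744% = 6.522694%.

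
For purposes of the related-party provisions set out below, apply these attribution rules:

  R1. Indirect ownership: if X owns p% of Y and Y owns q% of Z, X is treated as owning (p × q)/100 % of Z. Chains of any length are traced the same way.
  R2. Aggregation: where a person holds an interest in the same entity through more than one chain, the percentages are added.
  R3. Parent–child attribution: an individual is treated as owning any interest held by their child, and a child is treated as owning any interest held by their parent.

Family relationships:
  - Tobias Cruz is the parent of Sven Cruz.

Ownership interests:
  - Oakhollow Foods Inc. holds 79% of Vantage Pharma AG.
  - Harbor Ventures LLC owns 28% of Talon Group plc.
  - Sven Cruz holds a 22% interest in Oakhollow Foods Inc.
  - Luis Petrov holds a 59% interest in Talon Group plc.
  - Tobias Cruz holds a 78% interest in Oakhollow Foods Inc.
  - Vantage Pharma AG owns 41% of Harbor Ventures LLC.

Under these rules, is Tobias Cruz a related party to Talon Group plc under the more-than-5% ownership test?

By parent–child attribution (R3), Tobias Cruz is treated as also owning Sven Cruz's interest in Oakhollow Foods Inc, giving 78% + 22% = 100%.
Chain via Oakhollow Foods Inc. → Vantage Pharma AG → Harbor Ventures LLC (R1): 100% × 79% × 41% × 28% = 9.0692% of Talon Group plc.
9.0692% exceeds the 5% threshold, so Tobias is a related party to Talon Group plc.

Yes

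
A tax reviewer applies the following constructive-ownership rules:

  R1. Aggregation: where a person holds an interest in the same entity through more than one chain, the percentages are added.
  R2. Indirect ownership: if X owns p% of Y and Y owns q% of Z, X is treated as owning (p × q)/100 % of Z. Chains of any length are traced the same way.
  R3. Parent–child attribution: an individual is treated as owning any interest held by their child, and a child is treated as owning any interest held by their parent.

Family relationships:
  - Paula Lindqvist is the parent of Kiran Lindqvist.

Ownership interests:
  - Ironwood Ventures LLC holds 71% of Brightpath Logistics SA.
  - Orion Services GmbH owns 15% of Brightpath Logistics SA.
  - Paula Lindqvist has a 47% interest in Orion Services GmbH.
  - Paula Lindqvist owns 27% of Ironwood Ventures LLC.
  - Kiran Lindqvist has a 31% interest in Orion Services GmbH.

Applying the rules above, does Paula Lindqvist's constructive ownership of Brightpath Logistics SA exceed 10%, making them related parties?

Yes

By parent–child attribution (R3), Paula Lindqvist is treated as also owning Kiran Lindqvist's interest in Orion Services GmbH, giving 47% + 31% = 78%.
Chain via Orion Services GmbH (R2): 78% × 15% = 11.7% of Brightpath Logistics SA.
Chain via Ironwood Ventures LLC (R2): 27% × 71% = 19.17% of Brightpath Logistics SA.
Aggregating (R1): 11.7% + 19.17% = 30.87%.
30.87% exceeds the 10% threshold, so Paula is a related party to Brightpath Logistics SA.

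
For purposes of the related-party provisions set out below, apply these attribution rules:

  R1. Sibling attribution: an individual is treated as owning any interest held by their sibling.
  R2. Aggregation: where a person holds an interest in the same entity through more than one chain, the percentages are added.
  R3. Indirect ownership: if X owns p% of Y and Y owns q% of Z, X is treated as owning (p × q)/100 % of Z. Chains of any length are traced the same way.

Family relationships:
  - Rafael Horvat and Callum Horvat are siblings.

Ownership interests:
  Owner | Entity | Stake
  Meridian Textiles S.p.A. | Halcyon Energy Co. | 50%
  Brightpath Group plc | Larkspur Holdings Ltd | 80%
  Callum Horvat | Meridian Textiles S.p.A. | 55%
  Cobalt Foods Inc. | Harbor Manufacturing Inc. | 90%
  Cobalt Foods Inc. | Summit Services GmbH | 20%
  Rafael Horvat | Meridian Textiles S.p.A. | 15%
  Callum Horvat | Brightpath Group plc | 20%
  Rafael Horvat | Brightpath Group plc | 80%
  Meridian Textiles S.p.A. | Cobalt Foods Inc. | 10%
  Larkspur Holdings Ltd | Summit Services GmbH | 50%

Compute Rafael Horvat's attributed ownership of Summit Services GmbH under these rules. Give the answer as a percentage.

By sibling attribution (R1), Rafael Horvat is treated as also owning Callum Horvat's interest in Brightpath Group plc, giving 80% + 20% = 100%.
By sibling attribution (R1), Rafael Horvat is treated as also owning Callum Horvat's interest in Meridian Textiles S.p.A, giving 15% + 55% = 70%.
Chain via Brightpath Group plc → Larkspur Holdings Ltd (R3): 100% × 80% × 50% = 40% of Summit Services GmbH.
Chain via Meridian Textiles S.p.A. → Cobalt Foods Inc. (R3): 70% × 10% × 20% = 1.4% of Summit Services GmbH.
Aggregating (R2): 40% + 1.4% = 41.4%.

41.4%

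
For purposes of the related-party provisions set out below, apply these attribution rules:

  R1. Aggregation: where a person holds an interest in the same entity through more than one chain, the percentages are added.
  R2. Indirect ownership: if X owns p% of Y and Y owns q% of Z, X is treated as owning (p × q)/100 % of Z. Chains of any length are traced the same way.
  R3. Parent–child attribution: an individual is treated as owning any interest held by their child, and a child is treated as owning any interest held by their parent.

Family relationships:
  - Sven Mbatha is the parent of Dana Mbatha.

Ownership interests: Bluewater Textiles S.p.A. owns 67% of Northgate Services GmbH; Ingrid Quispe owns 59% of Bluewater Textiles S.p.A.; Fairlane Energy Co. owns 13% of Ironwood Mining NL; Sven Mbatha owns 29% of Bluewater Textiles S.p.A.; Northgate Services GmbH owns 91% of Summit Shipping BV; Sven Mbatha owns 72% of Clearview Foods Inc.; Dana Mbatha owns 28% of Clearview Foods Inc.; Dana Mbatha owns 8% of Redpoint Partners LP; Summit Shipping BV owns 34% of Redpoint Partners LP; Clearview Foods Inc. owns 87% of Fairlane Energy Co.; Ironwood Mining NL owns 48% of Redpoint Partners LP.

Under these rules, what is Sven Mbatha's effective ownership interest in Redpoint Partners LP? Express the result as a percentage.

By parent–child attribution (R3), Sven Mbatha is treated as also owning Dana Mbatha's interest in Clearview Foods Inc, giving 72% + 28% = 100%.
By parent–child attribution (R3), Sven Mbatha is treated as owning Dana Mbatha's 8% interest in Redpoint Partners LP.
Chain via Clearview Foods Inc. → Fairlane Energy Co. → Ironwood Mining NL (R2): 100% × 87% × 13% × 48% = 5.4288% of Redpoint Partners LP.
Chain via Bluewater Textiles S.p.A. → Northgate Services GmbH → Summit Shipping BV (R2): 29% × 67% × 91% × 34% = 6.011642% of Redpoint Partners LP.
Direct interest in Redpoint Partners LP: 8%.
Aggregating (R1): 5.4288% + 6.011642% + 8% = 19.440442%.

19.440442%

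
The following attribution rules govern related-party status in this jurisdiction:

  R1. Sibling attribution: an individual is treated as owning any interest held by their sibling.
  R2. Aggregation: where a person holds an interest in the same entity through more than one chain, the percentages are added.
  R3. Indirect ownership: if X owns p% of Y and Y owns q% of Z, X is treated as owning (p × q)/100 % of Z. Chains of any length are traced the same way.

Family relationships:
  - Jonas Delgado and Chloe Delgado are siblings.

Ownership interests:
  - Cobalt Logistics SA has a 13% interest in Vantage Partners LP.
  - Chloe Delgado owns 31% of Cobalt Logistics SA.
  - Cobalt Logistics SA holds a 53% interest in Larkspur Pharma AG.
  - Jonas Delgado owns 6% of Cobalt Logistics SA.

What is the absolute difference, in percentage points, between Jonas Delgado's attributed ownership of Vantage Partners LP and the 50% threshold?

45.19

By sibling attribution (R1), Jonas Delgado is treated as also owning Chloe Delgado's interest in Cobalt Logistics SA, giving 6% + 31% = 37%.
Chain via Cobalt Logistics SA (R3): 37% × 13% = 4.81% of Vantage Partners LP.
4.81% falls short of the 50% threshold by 45.19 percentage points.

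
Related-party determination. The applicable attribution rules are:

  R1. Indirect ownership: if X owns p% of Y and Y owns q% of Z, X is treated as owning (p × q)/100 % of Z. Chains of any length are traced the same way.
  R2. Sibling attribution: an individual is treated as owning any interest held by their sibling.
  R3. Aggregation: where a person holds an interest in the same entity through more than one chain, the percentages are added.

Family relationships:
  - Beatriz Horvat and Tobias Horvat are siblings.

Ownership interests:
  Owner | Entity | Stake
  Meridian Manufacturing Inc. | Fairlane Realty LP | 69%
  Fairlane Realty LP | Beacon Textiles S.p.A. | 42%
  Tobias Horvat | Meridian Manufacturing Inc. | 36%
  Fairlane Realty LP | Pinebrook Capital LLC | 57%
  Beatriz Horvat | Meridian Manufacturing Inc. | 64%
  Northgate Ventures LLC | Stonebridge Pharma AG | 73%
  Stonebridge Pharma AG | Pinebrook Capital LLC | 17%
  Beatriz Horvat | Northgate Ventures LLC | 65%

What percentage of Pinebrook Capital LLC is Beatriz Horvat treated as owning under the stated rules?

By sibling attribution (R2), Beatriz Horvat is treated as also owning Tobias Horvat's interest in Meridian Manufacturing Inc, giving 64% + 36% = 100%.
Chain via Northgate Ventures LLC → Stonebridge Pharma AG (R1): 65% × 73% × 17% = 8.0665% of Pinebrook Capital LLC.
Chain via Meridian Manufacturing Inc. → Fairlane Realty LP (R1): 100% × 69% × 57% = 39.33% of Pinebrook Capital LLC.
Aggregating (R3): 8.0665% + 39.33% = 47.3965%.

47.3965%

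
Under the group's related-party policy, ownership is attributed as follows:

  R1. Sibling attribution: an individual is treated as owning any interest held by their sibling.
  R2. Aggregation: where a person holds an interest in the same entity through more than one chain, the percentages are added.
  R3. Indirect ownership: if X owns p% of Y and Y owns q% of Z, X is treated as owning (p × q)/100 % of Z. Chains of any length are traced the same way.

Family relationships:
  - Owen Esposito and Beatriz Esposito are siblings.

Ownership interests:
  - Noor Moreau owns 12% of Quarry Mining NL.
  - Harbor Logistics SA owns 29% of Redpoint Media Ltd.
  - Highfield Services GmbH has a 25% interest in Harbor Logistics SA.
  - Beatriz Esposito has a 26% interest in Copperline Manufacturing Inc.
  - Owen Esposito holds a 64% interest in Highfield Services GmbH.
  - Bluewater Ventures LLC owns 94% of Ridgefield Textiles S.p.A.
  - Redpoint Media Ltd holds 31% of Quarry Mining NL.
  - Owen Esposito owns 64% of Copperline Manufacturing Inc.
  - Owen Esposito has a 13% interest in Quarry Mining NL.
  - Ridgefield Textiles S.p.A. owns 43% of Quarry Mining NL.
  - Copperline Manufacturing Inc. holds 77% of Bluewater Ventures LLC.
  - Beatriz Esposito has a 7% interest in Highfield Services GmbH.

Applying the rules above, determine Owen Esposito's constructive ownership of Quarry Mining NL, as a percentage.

42.606785%

By sibling attribution (R1), Owen Esposito is treated as also owning Beatriz Esposito's interest in Highfield Services GmbH, giving 64% + 7% = 71%.
By sibling attribution (R1), Owen Esposito is treated as also owning Beatriz Esposito's interest in Copperline Manufacturing Inc, giving 64% + 26% = 90%.
Chain via Highfield Services GmbH → Harbor Logistics SA → Redpoint Media Ltd (R3): 71% × 25% × 29% × 31% = 1.595725% of Quarry Mining NL.
Chain via Copperline Manufacturing Inc. → Bluewater Ventures LLC → Ridgefield Textiles S.p.A. (R3): 90% × 77% × 94% × 43% = 28.01106% of Quarry Mining NL.
Direct interest in Quarry Mining NL: 13%.
Aggregating (R2): 1.595725% + 28.01106% + 13% = 42.606785%.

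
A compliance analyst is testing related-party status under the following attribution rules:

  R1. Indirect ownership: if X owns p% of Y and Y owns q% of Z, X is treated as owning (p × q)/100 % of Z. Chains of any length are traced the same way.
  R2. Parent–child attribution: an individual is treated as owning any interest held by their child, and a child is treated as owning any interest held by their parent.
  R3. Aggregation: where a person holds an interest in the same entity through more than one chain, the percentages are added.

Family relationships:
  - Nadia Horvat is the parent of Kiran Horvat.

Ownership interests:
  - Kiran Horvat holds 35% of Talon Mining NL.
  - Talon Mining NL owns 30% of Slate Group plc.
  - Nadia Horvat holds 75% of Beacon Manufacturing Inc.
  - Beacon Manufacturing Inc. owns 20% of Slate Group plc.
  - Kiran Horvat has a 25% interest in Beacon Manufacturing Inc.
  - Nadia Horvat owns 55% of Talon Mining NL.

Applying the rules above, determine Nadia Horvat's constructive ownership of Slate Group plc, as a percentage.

47%

By parent–child attribution (R2), Nadia Horvat is treated as also owning Kiran Horvat's interest in Beacon Manufacturing Inc, giving 75% + 25% = 100%.
By parent–child attribution (R2), Nadia Horvat is treated as also owning Kiran Horvat's interest in Talon Mining NL, giving 55% + 35% = 90%.
Chain via Beacon Manufacturing Inc. (R1): 100% × 20% = 20% of Slate Group plc.
Chain via Talon Mining NL (R1): 90% × 30% = 27% of Slate Group plc.
Aggregating (R3): 20% + 27% = 47%.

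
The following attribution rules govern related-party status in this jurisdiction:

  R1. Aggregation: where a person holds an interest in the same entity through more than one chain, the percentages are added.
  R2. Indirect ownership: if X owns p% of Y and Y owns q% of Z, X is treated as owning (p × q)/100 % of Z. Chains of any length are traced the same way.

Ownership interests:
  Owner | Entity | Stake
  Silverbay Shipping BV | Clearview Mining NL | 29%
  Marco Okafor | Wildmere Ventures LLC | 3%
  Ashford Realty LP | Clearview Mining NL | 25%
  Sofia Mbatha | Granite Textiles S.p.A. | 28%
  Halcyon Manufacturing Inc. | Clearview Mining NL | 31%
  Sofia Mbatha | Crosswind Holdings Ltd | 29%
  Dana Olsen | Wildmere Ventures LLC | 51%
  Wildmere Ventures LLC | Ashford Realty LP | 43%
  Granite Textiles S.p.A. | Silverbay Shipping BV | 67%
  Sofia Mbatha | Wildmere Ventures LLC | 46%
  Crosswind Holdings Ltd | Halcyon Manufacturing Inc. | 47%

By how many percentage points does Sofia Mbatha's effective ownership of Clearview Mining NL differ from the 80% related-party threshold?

65.3893

Chain via Granite Textiles S.p.A. → Silverbay Shipping BV (R2): 28% × 67% × 29% = 5.4404% of Clearview Mining NL.
Chain via Crosswind Holdings Ltd → Halcyon Manufacturing Inc. (R2): 29% × 47% × 31% = 4.2253% of Clearview Mining NL.
Chain via Wildmere Ventures LLC → Ashford Realty LP (R2): 46% × 43% × 25% = 4.945% of Clearview Mining NL.
Aggregating (R1): 5.4404% + 4.2253% + 4.945% = 14.6107%.
14.6107% falls short of the 80% threshold by 65.3893 percentage points.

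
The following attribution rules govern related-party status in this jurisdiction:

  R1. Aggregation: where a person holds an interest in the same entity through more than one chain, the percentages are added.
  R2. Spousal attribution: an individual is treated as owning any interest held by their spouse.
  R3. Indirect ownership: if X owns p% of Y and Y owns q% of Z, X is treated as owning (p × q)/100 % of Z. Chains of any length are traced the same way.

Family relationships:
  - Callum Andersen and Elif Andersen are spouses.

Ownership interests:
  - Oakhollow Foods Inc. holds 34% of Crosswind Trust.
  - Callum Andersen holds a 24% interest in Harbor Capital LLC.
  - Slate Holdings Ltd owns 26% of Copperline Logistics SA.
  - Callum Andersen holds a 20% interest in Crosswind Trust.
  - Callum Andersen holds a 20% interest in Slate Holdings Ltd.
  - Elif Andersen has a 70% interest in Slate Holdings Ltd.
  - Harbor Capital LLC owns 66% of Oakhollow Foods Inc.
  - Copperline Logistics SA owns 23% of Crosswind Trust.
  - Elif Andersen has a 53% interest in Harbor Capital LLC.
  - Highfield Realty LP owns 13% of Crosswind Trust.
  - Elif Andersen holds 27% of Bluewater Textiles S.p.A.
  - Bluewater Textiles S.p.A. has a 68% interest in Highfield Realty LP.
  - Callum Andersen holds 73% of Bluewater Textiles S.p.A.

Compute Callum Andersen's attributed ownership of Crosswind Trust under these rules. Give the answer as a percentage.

51.5008%

By spousal attribution (R2), Callum Andersen is treated as also owning Elif Andersen's interest in Bluewater Textiles S.p.A, giving 73% + 27% = 100%.
By spousal attribution (R2), Callum Andersen is treated as also owning Elif Andersen's interest in Harbor Capital LLC, giving 24% + 53% = 77%.
By spousal attribution (R2), Callum Andersen is treated as also owning Elif Andersen's interest in Slate Holdings Ltd, giving 20% + 70% = 90%.
Chain via Bluewater Textiles S.p.A. → Highfield Realty LP (R3): 100% × 68% × 13% = 8.84% of Crosswind Trust.
Chain via Harbor Capital LLC → Oakhollow Foods Inc. (R3): 77% × 66% × 34% = 17.2788% of Crosswind Trust.
Chain via Slate Holdings Ltd → Copperline Logistics SA (R3): 90% × 26% × 23% = 5.382% of Crosswind Trust.
Direct interest in Crosswind Trust: 20%.
Aggregating (R1): 8.84% + 17.2788% + 5.382% + 20% = 51.5008%.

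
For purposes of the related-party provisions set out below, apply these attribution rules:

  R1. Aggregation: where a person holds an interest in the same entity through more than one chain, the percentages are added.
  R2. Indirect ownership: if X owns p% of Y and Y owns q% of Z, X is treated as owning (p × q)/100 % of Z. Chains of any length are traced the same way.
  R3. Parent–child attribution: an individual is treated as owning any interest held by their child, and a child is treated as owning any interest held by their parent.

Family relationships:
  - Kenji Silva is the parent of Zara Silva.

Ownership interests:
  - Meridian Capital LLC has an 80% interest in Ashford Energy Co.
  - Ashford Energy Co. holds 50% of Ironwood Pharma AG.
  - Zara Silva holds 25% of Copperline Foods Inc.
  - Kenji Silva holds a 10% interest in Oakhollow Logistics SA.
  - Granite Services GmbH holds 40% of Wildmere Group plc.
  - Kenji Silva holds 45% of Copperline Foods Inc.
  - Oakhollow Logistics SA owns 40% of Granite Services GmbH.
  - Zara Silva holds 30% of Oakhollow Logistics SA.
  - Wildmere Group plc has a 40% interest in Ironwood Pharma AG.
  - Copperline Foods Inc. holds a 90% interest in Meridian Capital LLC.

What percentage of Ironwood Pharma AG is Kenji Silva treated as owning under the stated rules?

By parent–child attribution (R3), Kenji Silva is treated as also owning Zara Silva's interest in Oakhollow Logistics SA, giving 10% + 30% = 40%.
By parent–child attribution (R3), Kenji Silva is treated as also owning Zara Silva's interest in Copperline Foods Inc, giving 45% + 25% = 70%.
Chain via Oakhollow Logistics SA → Granite Services GmbH → Wildmere Group plc (R2): 40% × 40% × 40% × 40% = 2.56% of Ironwood Pharma AG.
Chain via Copperline Foods Inc. → Meridian Capital LLC → Ashford Energy Co. (R2): 70% × 90% × 80% × 50% = 25.2% of Ironwood Pharma AG.
Aggregating (R1): 2.56% + 25.2% = 27.76%.

27.76%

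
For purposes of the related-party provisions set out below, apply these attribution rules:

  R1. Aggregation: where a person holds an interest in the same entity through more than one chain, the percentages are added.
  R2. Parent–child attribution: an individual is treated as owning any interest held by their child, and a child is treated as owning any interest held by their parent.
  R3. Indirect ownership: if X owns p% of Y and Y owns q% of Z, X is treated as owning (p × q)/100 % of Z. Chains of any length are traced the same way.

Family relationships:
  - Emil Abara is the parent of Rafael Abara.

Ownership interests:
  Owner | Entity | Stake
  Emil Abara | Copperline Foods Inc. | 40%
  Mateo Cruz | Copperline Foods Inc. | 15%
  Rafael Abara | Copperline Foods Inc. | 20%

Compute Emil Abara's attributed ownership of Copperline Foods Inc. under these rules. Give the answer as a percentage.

By parent–child attribution (R2), Emil Abara is treated as also owning Rafael Abara's interest in Copperline Foods Inc, giving 40% + 20% = 60%.
Direct interest in Copperline Foods Inc: 60%.

60%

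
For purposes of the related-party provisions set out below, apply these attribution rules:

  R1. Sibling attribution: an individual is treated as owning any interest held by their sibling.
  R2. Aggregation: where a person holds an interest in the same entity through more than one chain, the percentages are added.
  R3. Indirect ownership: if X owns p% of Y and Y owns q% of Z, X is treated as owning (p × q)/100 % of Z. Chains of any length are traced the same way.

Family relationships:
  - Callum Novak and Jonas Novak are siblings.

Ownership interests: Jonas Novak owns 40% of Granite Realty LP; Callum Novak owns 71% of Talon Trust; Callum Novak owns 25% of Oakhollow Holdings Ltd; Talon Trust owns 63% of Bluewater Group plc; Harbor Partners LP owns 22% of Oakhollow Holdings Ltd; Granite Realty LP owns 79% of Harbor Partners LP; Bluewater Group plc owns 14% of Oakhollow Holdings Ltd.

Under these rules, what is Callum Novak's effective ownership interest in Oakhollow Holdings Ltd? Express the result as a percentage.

38.2142%

By sibling attribution (R1), Callum Novak is treated as owning Jonas Novak's 40% interest in Granite Realty LP.
Chain via Talon Trust → Bluewater Group plc (R3): 71% × 63% × 14% = 6.2622% of Oakhollow Holdings Ltd.
Direct interest in Oakhollow Holdings Ltd: 25%.
Chain via Granite Realty LP → Harbor Partners LP (R3): 40% × 79% × 22% = 6.952% of Oakhollow Holdings Ltd.
Aggregating (R2): 6.2622% + 25% + 6.952% = 38.2142%.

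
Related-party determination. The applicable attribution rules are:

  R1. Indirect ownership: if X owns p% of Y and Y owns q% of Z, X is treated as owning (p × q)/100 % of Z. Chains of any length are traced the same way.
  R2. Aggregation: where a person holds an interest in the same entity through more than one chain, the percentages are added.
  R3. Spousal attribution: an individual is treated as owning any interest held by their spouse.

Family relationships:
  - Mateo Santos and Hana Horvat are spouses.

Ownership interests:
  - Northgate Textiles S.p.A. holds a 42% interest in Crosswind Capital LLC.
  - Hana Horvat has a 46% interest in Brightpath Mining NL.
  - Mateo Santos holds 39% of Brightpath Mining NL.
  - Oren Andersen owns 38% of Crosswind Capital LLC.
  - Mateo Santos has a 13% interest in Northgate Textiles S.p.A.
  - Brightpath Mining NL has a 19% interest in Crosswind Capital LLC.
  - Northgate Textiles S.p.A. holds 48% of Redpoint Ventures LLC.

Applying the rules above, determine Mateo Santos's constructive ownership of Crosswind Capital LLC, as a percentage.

By spousal attribution (R3), Mateo Santos is treated as also owning Hana Horvat's interest in Brightpath Mining NL, giving 39% + 46% = 85%.
Chain via Northgate Textiles S.p.A. (R1): 13% × 42% = 5.46% of Crosswind Capital LLC.
Chain via Brightpath Mining NL (R1): 85% × 19% = 16.15% of Crosswind Capital LLC.
Aggregating (R2): 5.46% + 16.15% = 21.61%.

21.61%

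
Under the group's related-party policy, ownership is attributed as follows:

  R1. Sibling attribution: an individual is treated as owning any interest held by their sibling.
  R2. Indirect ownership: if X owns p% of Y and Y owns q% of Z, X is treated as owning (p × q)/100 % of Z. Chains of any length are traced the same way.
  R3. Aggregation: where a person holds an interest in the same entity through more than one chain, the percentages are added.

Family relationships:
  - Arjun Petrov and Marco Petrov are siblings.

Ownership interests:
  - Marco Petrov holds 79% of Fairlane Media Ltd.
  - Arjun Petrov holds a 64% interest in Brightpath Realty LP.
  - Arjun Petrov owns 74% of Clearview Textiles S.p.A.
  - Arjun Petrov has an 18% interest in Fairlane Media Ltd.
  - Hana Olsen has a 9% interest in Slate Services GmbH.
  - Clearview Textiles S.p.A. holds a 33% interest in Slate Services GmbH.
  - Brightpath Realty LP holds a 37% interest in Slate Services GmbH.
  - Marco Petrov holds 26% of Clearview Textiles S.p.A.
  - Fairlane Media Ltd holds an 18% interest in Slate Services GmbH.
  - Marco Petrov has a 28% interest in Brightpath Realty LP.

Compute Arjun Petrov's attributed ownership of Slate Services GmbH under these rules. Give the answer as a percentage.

84.5%

By sibling attribution (R1), Arjun Petrov is treated as also owning Marco Petrov's interest in Clearview Textiles S.p.A, giving 74% + 26% = 100%.
By sibling attribution (R1), Arjun Petrov is treated as also owning Marco Petrov's interest in Brightpath Realty LP, giving 64% + 28% = 92%.
By sibling attribution (R1), Arjun Petrov is treated as also owning Marco Petrov's interest in Fairlane Media Ltd, giving 18% + 79% = 97%.
Chain via Clearview Textiles S.p.A. (R2): 100% × 33% = 33% of Slate Services GmbH.
Chain via Brightpath Realty LP (R2): 92% × 37% = 34.04% of Slate Services GmbH.
Chain via Fairlane Media Ltd (R2): 97% × 18% = 17.46% of Slate Services GmbH.
Aggregating (R3): 33% + 34.04% + 17.46% = 84.5%.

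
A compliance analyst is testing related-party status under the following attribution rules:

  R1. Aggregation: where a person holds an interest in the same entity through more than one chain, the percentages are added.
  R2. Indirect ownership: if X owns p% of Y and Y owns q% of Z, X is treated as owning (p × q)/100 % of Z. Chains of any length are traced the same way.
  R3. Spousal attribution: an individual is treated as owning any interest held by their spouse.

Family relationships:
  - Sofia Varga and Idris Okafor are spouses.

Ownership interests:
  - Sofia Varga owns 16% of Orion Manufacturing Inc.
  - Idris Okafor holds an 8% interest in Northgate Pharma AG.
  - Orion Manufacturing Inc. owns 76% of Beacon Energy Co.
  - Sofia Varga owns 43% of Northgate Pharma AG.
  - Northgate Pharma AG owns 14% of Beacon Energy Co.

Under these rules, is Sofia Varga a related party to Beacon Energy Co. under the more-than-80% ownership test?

By spousal attribution (R3), Sofia Varga is treated as also owning Idris Okafor's interest in Northgate Pharma AG, giving 43% + 8% = 51%.
Chain via Northgate Pharma AG (R2): 51% × 14% = 7.14% of Beacon Energy Co.
Chain via Orion Manufacturing Inc. (R2): 16% × 76% = 12.16% of Beacon Energy Co.
Aggregating (R1): 7.14% + 12.16% = 19.3%.
19.3% does not exceed the 80% threshold, so Sofia is not a related party to Beacon Energy Co.

No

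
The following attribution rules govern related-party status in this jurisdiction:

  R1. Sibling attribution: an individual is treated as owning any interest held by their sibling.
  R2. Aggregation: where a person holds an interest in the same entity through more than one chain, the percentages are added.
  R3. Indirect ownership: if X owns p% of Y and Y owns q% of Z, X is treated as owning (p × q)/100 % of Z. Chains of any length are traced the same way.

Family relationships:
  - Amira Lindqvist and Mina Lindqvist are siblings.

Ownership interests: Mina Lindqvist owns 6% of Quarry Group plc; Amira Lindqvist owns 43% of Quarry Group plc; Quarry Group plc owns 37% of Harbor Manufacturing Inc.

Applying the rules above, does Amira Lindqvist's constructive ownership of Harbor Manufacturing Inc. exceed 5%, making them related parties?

By sibling attribution (R1), Amira Lindqvist is treated as also owning Mina Lindqvist's interest in Quarry Group plc, giving 43% + 6% = 49%.
Chain via Quarry Group plc (R3): 49% × 37% = 18.13% of Harbor Manufacturing Inc.
18.13% exceeds the 5% threshold, so Amira is a related party to Harbor Manufacturing Inc.

Yes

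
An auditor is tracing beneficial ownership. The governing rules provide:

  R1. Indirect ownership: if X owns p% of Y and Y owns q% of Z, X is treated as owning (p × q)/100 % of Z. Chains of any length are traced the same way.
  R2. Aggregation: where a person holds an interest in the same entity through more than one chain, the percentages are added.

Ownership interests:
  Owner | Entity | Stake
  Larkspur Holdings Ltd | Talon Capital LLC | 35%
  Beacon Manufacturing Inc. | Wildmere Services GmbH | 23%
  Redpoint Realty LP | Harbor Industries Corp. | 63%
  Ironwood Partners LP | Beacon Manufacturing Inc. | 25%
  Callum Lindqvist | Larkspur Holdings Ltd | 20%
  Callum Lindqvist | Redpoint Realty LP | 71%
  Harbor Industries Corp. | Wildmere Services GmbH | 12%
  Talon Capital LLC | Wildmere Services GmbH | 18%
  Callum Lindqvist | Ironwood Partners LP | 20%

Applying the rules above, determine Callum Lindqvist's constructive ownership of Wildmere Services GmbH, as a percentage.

7.7776%

Chain via Redpoint Realty LP → Harbor Industries Corp. (R1): 71% × 63% × 12% = 5.3676% of Wildmere Services GmbH.
Chain via Ironwood Partners LP → Beacon Manufacturing Inc. (R1): 20% × 25% × 23% = 1.15% of Wildmere Services GmbH.
Chain via Larkspur Holdings Ltd → Talon Capital LLC (R1): 20% × 35% × 18% = 1.26% of Wildmere Services GmbH.
Aggregating (R2): 5.3676% + 1.15% + 1.26% = 7.7776%.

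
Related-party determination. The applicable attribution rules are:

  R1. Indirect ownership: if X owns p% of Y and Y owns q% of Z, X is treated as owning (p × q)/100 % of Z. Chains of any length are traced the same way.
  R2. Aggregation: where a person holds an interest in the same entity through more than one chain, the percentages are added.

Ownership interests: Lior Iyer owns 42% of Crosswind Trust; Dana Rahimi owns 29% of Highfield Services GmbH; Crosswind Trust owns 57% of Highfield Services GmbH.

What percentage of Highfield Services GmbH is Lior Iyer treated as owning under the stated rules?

Chain via Crosswind Trust (R1): 42% × 57% = 23.94% of Highfield Services GmbH.

23.94%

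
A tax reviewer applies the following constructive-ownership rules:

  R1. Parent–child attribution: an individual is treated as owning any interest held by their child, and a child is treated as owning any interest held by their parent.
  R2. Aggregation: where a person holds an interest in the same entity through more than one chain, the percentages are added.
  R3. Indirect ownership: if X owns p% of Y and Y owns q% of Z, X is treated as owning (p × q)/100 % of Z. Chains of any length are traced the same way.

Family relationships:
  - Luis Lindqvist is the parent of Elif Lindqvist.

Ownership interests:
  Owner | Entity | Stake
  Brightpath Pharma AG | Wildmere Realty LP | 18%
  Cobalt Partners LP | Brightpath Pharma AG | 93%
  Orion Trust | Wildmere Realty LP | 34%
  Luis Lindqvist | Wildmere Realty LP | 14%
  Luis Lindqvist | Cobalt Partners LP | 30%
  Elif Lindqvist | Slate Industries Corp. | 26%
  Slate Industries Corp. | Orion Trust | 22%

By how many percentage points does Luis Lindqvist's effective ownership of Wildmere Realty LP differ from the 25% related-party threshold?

By parent–child attribution (R1), Luis Lindqvist is treated as owning Elif Lindqvist's 26% interest in Slate Industries Corp.
Chain via Cobalt Partners LP → Brightpath Pharma AG (R3): 30% × 93% × 18% = 5.022% of Wildmere Realty LP.
Direct interest in Wildmere Realty LP: 14%.
Chain via Slate Industries Corp. → Orion Trust (R3): 26% × 22% × 34% = 1.9448% of Wildmere Realty LP.
Aggregating (R2): 5.022% + 14% + 1.9448% = 20.9668%.
20.9668% falls short of the 25% threshold by 4.0332 percentage points.

4.0332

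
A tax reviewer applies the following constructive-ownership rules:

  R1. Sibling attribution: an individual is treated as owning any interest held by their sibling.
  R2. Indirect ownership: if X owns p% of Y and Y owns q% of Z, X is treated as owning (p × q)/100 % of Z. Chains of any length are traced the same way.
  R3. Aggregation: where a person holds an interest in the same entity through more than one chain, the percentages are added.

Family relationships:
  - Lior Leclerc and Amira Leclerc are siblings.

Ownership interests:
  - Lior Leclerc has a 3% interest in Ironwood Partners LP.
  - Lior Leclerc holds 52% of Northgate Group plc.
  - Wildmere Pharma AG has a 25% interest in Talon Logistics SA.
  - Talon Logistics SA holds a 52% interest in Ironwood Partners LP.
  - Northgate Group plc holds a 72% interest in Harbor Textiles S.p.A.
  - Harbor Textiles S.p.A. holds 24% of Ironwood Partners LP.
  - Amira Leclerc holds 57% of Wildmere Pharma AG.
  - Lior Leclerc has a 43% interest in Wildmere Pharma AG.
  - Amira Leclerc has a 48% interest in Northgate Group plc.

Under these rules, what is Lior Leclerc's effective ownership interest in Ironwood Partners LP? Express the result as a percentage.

33.28%

By sibling attribution (R1), Lior Leclerc is treated as also owning Amira Leclerc's interest in Wildmere Pharma AG, giving 43% + 57% = 100%.
By sibling attribution (R1), Lior Leclerc is treated as also owning Amira Leclerc's interest in Northgate Group plc, giving 52% + 48% = 100%.
Chain via Wildmere Pharma AG → Talon Logistics SA (R2): 100% × 25% × 52% = 13% of Ironwood Partners LP.
Chain via Northgate Group plc → Harbor Textiles S.p.A. (R2): 100% × 72% × 24% = 17.28% of Ironwood Partners LP.
Direct interest in Ironwood Partners LP: 3%.
Aggregating (R3): 13% + 17.28% + 3% = 33.28%.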